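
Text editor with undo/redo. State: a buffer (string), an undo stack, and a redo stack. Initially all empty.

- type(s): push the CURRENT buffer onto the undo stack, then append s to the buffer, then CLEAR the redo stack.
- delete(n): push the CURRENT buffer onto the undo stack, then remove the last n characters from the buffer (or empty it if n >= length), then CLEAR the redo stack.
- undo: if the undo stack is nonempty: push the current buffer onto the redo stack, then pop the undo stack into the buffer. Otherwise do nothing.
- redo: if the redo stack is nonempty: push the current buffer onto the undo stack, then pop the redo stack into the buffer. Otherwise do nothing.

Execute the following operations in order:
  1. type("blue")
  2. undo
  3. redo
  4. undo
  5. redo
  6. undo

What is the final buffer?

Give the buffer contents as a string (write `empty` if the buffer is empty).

After op 1 (type): buf='blue' undo_depth=1 redo_depth=0
After op 2 (undo): buf='(empty)' undo_depth=0 redo_depth=1
After op 3 (redo): buf='blue' undo_depth=1 redo_depth=0
After op 4 (undo): buf='(empty)' undo_depth=0 redo_depth=1
After op 5 (redo): buf='blue' undo_depth=1 redo_depth=0
After op 6 (undo): buf='(empty)' undo_depth=0 redo_depth=1

Answer: empty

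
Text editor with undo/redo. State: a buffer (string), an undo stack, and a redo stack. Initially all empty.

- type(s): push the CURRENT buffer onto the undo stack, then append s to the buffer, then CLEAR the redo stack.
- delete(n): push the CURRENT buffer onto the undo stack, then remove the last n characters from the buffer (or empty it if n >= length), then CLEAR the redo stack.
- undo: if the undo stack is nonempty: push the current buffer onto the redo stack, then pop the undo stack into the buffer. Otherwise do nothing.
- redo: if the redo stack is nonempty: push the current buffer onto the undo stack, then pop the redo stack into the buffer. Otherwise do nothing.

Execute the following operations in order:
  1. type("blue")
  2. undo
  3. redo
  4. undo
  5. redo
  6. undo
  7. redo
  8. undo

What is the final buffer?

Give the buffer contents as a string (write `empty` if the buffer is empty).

After op 1 (type): buf='blue' undo_depth=1 redo_depth=0
After op 2 (undo): buf='(empty)' undo_depth=0 redo_depth=1
After op 3 (redo): buf='blue' undo_depth=1 redo_depth=0
After op 4 (undo): buf='(empty)' undo_depth=0 redo_depth=1
After op 5 (redo): buf='blue' undo_depth=1 redo_depth=0
After op 6 (undo): buf='(empty)' undo_depth=0 redo_depth=1
After op 7 (redo): buf='blue' undo_depth=1 redo_depth=0
After op 8 (undo): buf='(empty)' undo_depth=0 redo_depth=1

Answer: empty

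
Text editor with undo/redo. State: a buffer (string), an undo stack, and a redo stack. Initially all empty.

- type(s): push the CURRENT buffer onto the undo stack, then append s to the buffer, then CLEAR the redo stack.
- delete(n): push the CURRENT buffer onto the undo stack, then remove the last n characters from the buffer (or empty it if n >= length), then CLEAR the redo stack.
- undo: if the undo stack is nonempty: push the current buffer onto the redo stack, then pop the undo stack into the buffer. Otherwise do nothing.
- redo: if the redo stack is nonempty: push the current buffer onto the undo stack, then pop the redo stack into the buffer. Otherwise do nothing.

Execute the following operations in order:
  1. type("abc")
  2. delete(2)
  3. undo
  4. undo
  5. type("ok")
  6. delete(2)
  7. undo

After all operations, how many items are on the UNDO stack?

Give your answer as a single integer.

After op 1 (type): buf='abc' undo_depth=1 redo_depth=0
After op 2 (delete): buf='a' undo_depth=2 redo_depth=0
After op 3 (undo): buf='abc' undo_depth=1 redo_depth=1
After op 4 (undo): buf='(empty)' undo_depth=0 redo_depth=2
After op 5 (type): buf='ok' undo_depth=1 redo_depth=0
After op 6 (delete): buf='(empty)' undo_depth=2 redo_depth=0
After op 7 (undo): buf='ok' undo_depth=1 redo_depth=1

Answer: 1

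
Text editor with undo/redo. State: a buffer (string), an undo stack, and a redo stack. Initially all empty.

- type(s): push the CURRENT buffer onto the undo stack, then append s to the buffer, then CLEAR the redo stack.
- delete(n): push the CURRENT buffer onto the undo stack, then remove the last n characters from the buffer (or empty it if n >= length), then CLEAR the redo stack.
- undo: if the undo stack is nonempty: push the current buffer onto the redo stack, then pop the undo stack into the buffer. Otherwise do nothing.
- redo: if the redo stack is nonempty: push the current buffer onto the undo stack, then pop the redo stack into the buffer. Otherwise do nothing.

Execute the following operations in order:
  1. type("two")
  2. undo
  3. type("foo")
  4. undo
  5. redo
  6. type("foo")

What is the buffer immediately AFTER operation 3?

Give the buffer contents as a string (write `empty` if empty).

Answer: foo

Derivation:
After op 1 (type): buf='two' undo_depth=1 redo_depth=0
After op 2 (undo): buf='(empty)' undo_depth=0 redo_depth=1
After op 3 (type): buf='foo' undo_depth=1 redo_depth=0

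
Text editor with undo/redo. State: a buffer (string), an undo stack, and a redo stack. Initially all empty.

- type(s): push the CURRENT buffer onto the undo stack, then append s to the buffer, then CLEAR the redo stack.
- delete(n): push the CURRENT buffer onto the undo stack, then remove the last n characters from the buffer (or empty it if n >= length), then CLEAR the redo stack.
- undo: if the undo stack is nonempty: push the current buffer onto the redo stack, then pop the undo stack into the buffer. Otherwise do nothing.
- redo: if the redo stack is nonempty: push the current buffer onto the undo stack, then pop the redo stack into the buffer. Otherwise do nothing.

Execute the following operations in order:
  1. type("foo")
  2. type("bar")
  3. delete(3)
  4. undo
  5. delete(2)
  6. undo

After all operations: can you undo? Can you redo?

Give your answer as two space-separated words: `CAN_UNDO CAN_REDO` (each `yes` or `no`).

Answer: yes yes

Derivation:
After op 1 (type): buf='foo' undo_depth=1 redo_depth=0
After op 2 (type): buf='foobar' undo_depth=2 redo_depth=0
After op 3 (delete): buf='foo' undo_depth=3 redo_depth=0
After op 4 (undo): buf='foobar' undo_depth=2 redo_depth=1
After op 5 (delete): buf='foob' undo_depth=3 redo_depth=0
After op 6 (undo): buf='foobar' undo_depth=2 redo_depth=1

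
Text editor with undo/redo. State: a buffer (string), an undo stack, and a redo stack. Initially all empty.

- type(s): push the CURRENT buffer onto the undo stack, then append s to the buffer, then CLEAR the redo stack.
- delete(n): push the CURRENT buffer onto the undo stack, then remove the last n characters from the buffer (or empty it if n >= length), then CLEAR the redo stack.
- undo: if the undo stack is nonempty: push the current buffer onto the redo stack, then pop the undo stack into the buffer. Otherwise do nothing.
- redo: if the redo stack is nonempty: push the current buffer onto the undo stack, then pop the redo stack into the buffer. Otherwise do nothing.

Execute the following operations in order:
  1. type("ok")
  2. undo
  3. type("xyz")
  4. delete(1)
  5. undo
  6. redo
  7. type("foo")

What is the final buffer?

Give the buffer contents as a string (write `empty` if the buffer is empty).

After op 1 (type): buf='ok' undo_depth=1 redo_depth=0
After op 2 (undo): buf='(empty)' undo_depth=0 redo_depth=1
After op 3 (type): buf='xyz' undo_depth=1 redo_depth=0
After op 4 (delete): buf='xy' undo_depth=2 redo_depth=0
After op 5 (undo): buf='xyz' undo_depth=1 redo_depth=1
After op 6 (redo): buf='xy' undo_depth=2 redo_depth=0
After op 7 (type): buf='xyfoo' undo_depth=3 redo_depth=0

Answer: xyfoo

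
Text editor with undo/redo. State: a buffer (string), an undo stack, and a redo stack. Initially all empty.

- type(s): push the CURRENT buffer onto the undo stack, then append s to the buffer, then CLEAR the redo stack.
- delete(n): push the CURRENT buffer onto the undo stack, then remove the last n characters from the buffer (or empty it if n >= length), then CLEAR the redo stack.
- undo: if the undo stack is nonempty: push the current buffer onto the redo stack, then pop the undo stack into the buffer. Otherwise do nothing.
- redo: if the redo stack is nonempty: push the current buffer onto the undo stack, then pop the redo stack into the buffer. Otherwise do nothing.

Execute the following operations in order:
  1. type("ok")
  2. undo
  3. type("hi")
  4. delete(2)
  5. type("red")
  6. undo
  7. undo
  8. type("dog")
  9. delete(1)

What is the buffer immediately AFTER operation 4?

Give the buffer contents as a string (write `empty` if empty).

Answer: empty

Derivation:
After op 1 (type): buf='ok' undo_depth=1 redo_depth=0
After op 2 (undo): buf='(empty)' undo_depth=0 redo_depth=1
After op 3 (type): buf='hi' undo_depth=1 redo_depth=0
After op 4 (delete): buf='(empty)' undo_depth=2 redo_depth=0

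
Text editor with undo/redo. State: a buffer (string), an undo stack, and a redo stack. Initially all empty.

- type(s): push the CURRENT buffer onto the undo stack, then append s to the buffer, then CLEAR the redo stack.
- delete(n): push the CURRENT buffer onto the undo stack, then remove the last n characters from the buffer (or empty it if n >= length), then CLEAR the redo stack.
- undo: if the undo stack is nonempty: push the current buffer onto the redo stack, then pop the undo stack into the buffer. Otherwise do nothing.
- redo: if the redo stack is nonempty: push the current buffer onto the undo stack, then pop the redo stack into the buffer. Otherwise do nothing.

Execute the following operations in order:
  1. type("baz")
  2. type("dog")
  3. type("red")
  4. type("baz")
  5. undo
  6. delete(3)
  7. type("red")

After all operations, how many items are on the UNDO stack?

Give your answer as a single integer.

Answer: 5

Derivation:
After op 1 (type): buf='baz' undo_depth=1 redo_depth=0
After op 2 (type): buf='bazdog' undo_depth=2 redo_depth=0
After op 3 (type): buf='bazdogred' undo_depth=3 redo_depth=0
After op 4 (type): buf='bazdogredbaz' undo_depth=4 redo_depth=0
After op 5 (undo): buf='bazdogred' undo_depth=3 redo_depth=1
After op 6 (delete): buf='bazdog' undo_depth=4 redo_depth=0
After op 7 (type): buf='bazdogred' undo_depth=5 redo_depth=0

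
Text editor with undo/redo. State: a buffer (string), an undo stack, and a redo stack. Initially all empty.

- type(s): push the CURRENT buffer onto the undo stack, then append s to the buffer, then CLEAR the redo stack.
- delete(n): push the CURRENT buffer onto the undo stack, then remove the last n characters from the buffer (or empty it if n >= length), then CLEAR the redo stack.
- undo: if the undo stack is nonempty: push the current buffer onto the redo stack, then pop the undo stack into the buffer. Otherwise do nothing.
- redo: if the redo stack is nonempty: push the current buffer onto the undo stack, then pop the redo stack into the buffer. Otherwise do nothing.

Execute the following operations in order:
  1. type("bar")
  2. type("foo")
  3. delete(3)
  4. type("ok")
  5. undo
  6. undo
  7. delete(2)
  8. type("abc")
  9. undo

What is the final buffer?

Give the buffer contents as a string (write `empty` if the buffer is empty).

Answer: barf

Derivation:
After op 1 (type): buf='bar' undo_depth=1 redo_depth=0
After op 2 (type): buf='barfoo' undo_depth=2 redo_depth=0
After op 3 (delete): buf='bar' undo_depth=3 redo_depth=0
After op 4 (type): buf='barok' undo_depth=4 redo_depth=0
After op 5 (undo): buf='bar' undo_depth=3 redo_depth=1
After op 6 (undo): buf='barfoo' undo_depth=2 redo_depth=2
After op 7 (delete): buf='barf' undo_depth=3 redo_depth=0
After op 8 (type): buf='barfabc' undo_depth=4 redo_depth=0
After op 9 (undo): buf='barf' undo_depth=3 redo_depth=1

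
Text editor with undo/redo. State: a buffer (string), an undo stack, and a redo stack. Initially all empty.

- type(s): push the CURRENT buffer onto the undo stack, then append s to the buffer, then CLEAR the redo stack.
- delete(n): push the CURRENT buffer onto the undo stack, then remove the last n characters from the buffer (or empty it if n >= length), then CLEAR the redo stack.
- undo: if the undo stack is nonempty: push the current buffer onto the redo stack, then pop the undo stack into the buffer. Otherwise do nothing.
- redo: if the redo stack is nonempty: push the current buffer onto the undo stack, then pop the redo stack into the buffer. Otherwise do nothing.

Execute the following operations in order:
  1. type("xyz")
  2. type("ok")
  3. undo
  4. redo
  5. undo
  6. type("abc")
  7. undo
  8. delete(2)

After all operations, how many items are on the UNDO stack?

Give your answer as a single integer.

After op 1 (type): buf='xyz' undo_depth=1 redo_depth=0
After op 2 (type): buf='xyzok' undo_depth=2 redo_depth=0
After op 3 (undo): buf='xyz' undo_depth=1 redo_depth=1
After op 4 (redo): buf='xyzok' undo_depth=2 redo_depth=0
After op 5 (undo): buf='xyz' undo_depth=1 redo_depth=1
After op 6 (type): buf='xyzabc' undo_depth=2 redo_depth=0
After op 7 (undo): buf='xyz' undo_depth=1 redo_depth=1
After op 8 (delete): buf='x' undo_depth=2 redo_depth=0

Answer: 2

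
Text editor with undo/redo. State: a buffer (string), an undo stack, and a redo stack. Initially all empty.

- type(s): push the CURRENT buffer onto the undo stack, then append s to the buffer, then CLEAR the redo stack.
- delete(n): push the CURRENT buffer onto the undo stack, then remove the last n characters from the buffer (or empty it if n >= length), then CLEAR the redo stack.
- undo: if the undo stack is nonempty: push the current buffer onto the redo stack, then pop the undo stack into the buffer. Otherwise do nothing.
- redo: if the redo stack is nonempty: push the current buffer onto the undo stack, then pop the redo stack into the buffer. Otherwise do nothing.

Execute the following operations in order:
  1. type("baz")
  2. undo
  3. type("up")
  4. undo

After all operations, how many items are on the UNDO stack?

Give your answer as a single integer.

After op 1 (type): buf='baz' undo_depth=1 redo_depth=0
After op 2 (undo): buf='(empty)' undo_depth=0 redo_depth=1
After op 3 (type): buf='up' undo_depth=1 redo_depth=0
After op 4 (undo): buf='(empty)' undo_depth=0 redo_depth=1

Answer: 0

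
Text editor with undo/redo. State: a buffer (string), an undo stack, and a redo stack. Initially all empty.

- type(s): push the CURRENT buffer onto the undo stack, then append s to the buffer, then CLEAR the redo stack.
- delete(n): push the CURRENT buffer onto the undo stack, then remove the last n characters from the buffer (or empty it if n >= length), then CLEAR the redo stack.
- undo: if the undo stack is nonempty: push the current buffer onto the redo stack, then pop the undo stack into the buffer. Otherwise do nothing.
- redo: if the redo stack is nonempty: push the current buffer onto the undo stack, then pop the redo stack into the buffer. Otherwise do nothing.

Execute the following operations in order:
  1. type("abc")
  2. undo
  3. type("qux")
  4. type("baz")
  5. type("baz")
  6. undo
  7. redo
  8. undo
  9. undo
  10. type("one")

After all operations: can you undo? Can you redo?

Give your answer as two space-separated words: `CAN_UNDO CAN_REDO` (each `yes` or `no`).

Answer: yes no

Derivation:
After op 1 (type): buf='abc' undo_depth=1 redo_depth=0
After op 2 (undo): buf='(empty)' undo_depth=0 redo_depth=1
After op 3 (type): buf='qux' undo_depth=1 redo_depth=0
After op 4 (type): buf='quxbaz' undo_depth=2 redo_depth=0
After op 5 (type): buf='quxbazbaz' undo_depth=3 redo_depth=0
After op 6 (undo): buf='quxbaz' undo_depth=2 redo_depth=1
After op 7 (redo): buf='quxbazbaz' undo_depth=3 redo_depth=0
After op 8 (undo): buf='quxbaz' undo_depth=2 redo_depth=1
After op 9 (undo): buf='qux' undo_depth=1 redo_depth=2
After op 10 (type): buf='quxone' undo_depth=2 redo_depth=0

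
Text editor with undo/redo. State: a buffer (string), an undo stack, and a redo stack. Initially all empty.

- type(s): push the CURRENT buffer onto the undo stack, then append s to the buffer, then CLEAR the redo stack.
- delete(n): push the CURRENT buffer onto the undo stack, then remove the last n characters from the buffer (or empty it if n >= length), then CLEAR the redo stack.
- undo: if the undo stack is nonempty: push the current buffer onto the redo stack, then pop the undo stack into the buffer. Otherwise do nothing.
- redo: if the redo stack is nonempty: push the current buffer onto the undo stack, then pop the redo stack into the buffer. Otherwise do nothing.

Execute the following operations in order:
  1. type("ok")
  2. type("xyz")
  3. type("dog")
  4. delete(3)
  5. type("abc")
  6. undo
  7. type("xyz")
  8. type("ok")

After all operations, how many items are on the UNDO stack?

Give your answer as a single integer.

Answer: 6

Derivation:
After op 1 (type): buf='ok' undo_depth=1 redo_depth=0
After op 2 (type): buf='okxyz' undo_depth=2 redo_depth=0
After op 3 (type): buf='okxyzdog' undo_depth=3 redo_depth=0
After op 4 (delete): buf='okxyz' undo_depth=4 redo_depth=0
After op 5 (type): buf='okxyzabc' undo_depth=5 redo_depth=0
After op 6 (undo): buf='okxyz' undo_depth=4 redo_depth=1
After op 7 (type): buf='okxyzxyz' undo_depth=5 redo_depth=0
After op 8 (type): buf='okxyzxyzok' undo_depth=6 redo_depth=0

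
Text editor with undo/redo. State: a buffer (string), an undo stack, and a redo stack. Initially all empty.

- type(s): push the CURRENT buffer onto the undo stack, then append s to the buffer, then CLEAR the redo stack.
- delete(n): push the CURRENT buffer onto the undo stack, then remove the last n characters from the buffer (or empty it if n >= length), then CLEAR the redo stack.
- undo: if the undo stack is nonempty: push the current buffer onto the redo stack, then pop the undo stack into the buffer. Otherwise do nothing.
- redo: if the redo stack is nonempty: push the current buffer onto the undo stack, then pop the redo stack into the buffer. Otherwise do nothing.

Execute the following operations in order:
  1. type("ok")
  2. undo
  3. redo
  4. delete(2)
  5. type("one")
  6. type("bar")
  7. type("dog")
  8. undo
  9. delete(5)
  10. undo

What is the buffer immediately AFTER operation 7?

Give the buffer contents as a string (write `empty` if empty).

After op 1 (type): buf='ok' undo_depth=1 redo_depth=0
After op 2 (undo): buf='(empty)' undo_depth=0 redo_depth=1
After op 3 (redo): buf='ok' undo_depth=1 redo_depth=0
After op 4 (delete): buf='(empty)' undo_depth=2 redo_depth=0
After op 5 (type): buf='one' undo_depth=3 redo_depth=0
After op 6 (type): buf='onebar' undo_depth=4 redo_depth=0
After op 7 (type): buf='onebardog' undo_depth=5 redo_depth=0

Answer: onebardog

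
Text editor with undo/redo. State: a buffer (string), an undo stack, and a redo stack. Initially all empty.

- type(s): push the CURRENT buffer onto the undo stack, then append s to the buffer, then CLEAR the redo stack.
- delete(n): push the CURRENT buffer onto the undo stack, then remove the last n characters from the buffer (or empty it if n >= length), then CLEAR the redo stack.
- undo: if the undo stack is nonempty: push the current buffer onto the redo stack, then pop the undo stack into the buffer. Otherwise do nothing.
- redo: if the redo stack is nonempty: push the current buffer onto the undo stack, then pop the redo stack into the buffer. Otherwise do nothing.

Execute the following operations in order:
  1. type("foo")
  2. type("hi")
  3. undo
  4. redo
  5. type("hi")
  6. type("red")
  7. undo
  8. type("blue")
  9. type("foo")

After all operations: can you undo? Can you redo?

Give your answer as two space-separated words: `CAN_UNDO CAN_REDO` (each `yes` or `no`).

Answer: yes no

Derivation:
After op 1 (type): buf='foo' undo_depth=1 redo_depth=0
After op 2 (type): buf='foohi' undo_depth=2 redo_depth=0
After op 3 (undo): buf='foo' undo_depth=1 redo_depth=1
After op 4 (redo): buf='foohi' undo_depth=2 redo_depth=0
After op 5 (type): buf='foohihi' undo_depth=3 redo_depth=0
After op 6 (type): buf='foohihired' undo_depth=4 redo_depth=0
After op 7 (undo): buf='foohihi' undo_depth=3 redo_depth=1
After op 8 (type): buf='foohihiblue' undo_depth=4 redo_depth=0
After op 9 (type): buf='foohihibluefoo' undo_depth=5 redo_depth=0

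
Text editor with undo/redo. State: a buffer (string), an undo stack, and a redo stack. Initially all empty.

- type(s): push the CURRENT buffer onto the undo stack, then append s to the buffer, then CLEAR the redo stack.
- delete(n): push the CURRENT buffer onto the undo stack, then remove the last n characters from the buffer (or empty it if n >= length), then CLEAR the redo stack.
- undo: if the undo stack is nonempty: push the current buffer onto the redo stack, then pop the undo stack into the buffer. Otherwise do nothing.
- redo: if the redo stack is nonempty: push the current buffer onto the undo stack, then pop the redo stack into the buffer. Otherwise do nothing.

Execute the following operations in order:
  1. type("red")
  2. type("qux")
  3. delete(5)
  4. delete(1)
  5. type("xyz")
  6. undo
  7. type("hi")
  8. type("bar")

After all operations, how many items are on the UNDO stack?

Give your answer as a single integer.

After op 1 (type): buf='red' undo_depth=1 redo_depth=0
After op 2 (type): buf='redqux' undo_depth=2 redo_depth=0
After op 3 (delete): buf='r' undo_depth=3 redo_depth=0
After op 4 (delete): buf='(empty)' undo_depth=4 redo_depth=0
After op 5 (type): buf='xyz' undo_depth=5 redo_depth=0
After op 6 (undo): buf='(empty)' undo_depth=4 redo_depth=1
After op 7 (type): buf='hi' undo_depth=5 redo_depth=0
After op 8 (type): buf='hibar' undo_depth=6 redo_depth=0

Answer: 6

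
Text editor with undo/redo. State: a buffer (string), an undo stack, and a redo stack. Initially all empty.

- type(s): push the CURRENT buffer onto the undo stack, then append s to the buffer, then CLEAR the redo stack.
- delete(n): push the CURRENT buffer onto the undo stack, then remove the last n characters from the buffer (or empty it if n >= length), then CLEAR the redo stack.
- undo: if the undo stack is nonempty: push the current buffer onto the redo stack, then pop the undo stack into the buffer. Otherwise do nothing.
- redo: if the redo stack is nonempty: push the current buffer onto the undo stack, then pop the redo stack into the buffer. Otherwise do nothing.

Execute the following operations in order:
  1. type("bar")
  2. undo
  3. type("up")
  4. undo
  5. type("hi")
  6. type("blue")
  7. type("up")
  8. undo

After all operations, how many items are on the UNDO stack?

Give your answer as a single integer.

Answer: 2

Derivation:
After op 1 (type): buf='bar' undo_depth=1 redo_depth=0
After op 2 (undo): buf='(empty)' undo_depth=0 redo_depth=1
After op 3 (type): buf='up' undo_depth=1 redo_depth=0
After op 4 (undo): buf='(empty)' undo_depth=0 redo_depth=1
After op 5 (type): buf='hi' undo_depth=1 redo_depth=0
After op 6 (type): buf='hiblue' undo_depth=2 redo_depth=0
After op 7 (type): buf='hiblueup' undo_depth=3 redo_depth=0
After op 8 (undo): buf='hiblue' undo_depth=2 redo_depth=1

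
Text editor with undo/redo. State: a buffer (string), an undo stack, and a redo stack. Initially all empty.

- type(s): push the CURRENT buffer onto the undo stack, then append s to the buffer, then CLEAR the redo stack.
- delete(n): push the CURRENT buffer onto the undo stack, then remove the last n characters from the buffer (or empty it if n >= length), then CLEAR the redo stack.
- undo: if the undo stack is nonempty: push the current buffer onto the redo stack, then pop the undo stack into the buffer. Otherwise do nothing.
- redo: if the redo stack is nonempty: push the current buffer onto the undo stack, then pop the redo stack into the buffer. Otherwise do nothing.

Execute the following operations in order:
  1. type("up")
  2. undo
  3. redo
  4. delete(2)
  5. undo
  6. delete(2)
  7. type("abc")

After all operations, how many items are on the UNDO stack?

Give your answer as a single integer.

After op 1 (type): buf='up' undo_depth=1 redo_depth=0
After op 2 (undo): buf='(empty)' undo_depth=0 redo_depth=1
After op 3 (redo): buf='up' undo_depth=1 redo_depth=0
After op 4 (delete): buf='(empty)' undo_depth=2 redo_depth=0
After op 5 (undo): buf='up' undo_depth=1 redo_depth=1
After op 6 (delete): buf='(empty)' undo_depth=2 redo_depth=0
After op 7 (type): buf='abc' undo_depth=3 redo_depth=0

Answer: 3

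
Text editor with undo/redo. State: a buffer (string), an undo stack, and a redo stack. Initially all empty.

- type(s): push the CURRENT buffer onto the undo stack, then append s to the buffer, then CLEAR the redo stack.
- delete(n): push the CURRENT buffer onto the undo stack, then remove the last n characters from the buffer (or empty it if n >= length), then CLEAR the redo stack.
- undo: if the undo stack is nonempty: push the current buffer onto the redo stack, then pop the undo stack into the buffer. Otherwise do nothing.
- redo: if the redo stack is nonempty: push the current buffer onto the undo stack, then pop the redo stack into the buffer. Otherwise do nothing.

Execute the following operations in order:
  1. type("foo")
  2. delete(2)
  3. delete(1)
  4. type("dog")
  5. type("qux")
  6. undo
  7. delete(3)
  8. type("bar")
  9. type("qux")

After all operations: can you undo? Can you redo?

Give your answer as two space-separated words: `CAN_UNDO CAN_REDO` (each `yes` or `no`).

Answer: yes no

Derivation:
After op 1 (type): buf='foo' undo_depth=1 redo_depth=0
After op 2 (delete): buf='f' undo_depth=2 redo_depth=0
After op 3 (delete): buf='(empty)' undo_depth=3 redo_depth=0
After op 4 (type): buf='dog' undo_depth=4 redo_depth=0
After op 5 (type): buf='dogqux' undo_depth=5 redo_depth=0
After op 6 (undo): buf='dog' undo_depth=4 redo_depth=1
After op 7 (delete): buf='(empty)' undo_depth=5 redo_depth=0
After op 8 (type): buf='bar' undo_depth=6 redo_depth=0
After op 9 (type): buf='barqux' undo_depth=7 redo_depth=0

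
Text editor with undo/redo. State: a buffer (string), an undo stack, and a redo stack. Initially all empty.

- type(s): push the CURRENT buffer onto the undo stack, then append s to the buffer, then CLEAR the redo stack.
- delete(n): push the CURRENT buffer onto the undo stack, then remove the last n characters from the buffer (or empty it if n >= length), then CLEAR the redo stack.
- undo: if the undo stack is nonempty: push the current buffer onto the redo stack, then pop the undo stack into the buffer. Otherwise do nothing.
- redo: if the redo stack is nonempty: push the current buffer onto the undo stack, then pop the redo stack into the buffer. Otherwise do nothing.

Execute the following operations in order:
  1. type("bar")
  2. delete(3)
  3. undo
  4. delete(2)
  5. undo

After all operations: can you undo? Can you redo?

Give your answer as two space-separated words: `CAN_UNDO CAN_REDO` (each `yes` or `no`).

Answer: yes yes

Derivation:
After op 1 (type): buf='bar' undo_depth=1 redo_depth=0
After op 2 (delete): buf='(empty)' undo_depth=2 redo_depth=0
After op 3 (undo): buf='bar' undo_depth=1 redo_depth=1
After op 4 (delete): buf='b' undo_depth=2 redo_depth=0
After op 5 (undo): buf='bar' undo_depth=1 redo_depth=1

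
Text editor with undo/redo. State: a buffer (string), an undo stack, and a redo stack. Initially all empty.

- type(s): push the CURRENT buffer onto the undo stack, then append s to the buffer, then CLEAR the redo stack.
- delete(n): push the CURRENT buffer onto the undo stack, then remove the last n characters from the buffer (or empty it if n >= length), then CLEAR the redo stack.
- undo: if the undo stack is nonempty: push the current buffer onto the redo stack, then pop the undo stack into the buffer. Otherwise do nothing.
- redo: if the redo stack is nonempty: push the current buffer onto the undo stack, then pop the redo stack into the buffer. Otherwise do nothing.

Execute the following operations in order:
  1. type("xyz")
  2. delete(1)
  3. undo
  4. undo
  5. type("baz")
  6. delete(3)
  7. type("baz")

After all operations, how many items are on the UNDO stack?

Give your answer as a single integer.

Answer: 3

Derivation:
After op 1 (type): buf='xyz' undo_depth=1 redo_depth=0
After op 2 (delete): buf='xy' undo_depth=2 redo_depth=0
After op 3 (undo): buf='xyz' undo_depth=1 redo_depth=1
After op 4 (undo): buf='(empty)' undo_depth=0 redo_depth=2
After op 5 (type): buf='baz' undo_depth=1 redo_depth=0
After op 6 (delete): buf='(empty)' undo_depth=2 redo_depth=0
After op 7 (type): buf='baz' undo_depth=3 redo_depth=0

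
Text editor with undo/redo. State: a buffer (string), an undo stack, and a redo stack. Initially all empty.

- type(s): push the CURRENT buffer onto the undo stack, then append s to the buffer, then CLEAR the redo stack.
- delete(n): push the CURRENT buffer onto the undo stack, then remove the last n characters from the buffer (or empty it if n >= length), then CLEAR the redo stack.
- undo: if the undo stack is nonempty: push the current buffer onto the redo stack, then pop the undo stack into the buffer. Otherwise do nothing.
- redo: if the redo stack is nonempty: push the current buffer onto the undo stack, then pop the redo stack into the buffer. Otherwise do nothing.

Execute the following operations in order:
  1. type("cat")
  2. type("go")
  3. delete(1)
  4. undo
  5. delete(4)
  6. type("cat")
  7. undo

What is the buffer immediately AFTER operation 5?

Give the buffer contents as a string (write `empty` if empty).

After op 1 (type): buf='cat' undo_depth=1 redo_depth=0
After op 2 (type): buf='catgo' undo_depth=2 redo_depth=0
After op 3 (delete): buf='catg' undo_depth=3 redo_depth=0
After op 4 (undo): buf='catgo' undo_depth=2 redo_depth=1
After op 5 (delete): buf='c' undo_depth=3 redo_depth=0

Answer: c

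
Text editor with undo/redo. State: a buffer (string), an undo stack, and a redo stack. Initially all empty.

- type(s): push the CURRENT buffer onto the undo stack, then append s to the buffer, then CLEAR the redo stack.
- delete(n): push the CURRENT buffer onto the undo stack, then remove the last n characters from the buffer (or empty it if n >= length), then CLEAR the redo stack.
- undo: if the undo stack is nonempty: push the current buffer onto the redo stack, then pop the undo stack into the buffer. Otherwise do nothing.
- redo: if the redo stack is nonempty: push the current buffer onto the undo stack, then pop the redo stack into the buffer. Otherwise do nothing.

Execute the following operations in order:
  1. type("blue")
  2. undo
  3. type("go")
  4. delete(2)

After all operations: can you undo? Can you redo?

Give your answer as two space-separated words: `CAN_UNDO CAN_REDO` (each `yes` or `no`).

Answer: yes no

Derivation:
After op 1 (type): buf='blue' undo_depth=1 redo_depth=0
After op 2 (undo): buf='(empty)' undo_depth=0 redo_depth=1
After op 3 (type): buf='go' undo_depth=1 redo_depth=0
After op 4 (delete): buf='(empty)' undo_depth=2 redo_depth=0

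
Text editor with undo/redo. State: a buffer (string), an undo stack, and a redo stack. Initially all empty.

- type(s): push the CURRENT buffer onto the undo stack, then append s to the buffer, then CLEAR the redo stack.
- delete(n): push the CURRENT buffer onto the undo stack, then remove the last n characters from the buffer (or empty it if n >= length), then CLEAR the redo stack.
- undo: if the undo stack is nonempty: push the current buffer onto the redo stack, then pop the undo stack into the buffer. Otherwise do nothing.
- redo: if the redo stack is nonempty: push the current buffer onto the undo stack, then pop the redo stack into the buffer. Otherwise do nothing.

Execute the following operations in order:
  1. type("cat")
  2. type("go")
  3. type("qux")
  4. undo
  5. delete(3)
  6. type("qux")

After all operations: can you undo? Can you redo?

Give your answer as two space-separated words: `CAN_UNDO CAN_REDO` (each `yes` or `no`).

Answer: yes no

Derivation:
After op 1 (type): buf='cat' undo_depth=1 redo_depth=0
After op 2 (type): buf='catgo' undo_depth=2 redo_depth=0
After op 3 (type): buf='catgoqux' undo_depth=3 redo_depth=0
After op 4 (undo): buf='catgo' undo_depth=2 redo_depth=1
After op 5 (delete): buf='ca' undo_depth=3 redo_depth=0
After op 6 (type): buf='caqux' undo_depth=4 redo_depth=0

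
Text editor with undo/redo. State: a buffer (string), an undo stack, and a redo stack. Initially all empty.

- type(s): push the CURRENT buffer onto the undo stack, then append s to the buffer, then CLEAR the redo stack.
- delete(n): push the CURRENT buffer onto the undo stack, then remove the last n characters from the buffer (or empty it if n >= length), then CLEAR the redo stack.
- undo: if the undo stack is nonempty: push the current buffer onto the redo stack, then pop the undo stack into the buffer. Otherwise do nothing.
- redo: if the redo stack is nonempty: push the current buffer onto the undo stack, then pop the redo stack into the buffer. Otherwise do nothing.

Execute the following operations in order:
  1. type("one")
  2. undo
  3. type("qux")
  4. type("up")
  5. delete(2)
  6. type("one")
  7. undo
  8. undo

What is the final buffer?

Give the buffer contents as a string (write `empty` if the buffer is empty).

After op 1 (type): buf='one' undo_depth=1 redo_depth=0
After op 2 (undo): buf='(empty)' undo_depth=0 redo_depth=1
After op 3 (type): buf='qux' undo_depth=1 redo_depth=0
After op 4 (type): buf='quxup' undo_depth=2 redo_depth=0
After op 5 (delete): buf='qux' undo_depth=3 redo_depth=0
After op 6 (type): buf='quxone' undo_depth=4 redo_depth=0
After op 7 (undo): buf='qux' undo_depth=3 redo_depth=1
After op 8 (undo): buf='quxup' undo_depth=2 redo_depth=2

Answer: quxup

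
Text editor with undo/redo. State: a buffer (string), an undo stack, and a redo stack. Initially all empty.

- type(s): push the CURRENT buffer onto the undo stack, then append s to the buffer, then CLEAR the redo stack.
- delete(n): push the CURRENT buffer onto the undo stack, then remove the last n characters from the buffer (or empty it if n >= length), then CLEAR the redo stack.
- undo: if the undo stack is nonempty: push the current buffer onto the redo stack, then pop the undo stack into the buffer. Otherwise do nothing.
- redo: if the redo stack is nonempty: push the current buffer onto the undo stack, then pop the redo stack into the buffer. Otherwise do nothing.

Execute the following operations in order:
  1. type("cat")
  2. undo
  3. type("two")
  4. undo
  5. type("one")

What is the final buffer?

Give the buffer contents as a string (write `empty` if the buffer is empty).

After op 1 (type): buf='cat' undo_depth=1 redo_depth=0
After op 2 (undo): buf='(empty)' undo_depth=0 redo_depth=1
After op 3 (type): buf='two' undo_depth=1 redo_depth=0
After op 4 (undo): buf='(empty)' undo_depth=0 redo_depth=1
After op 5 (type): buf='one' undo_depth=1 redo_depth=0

Answer: one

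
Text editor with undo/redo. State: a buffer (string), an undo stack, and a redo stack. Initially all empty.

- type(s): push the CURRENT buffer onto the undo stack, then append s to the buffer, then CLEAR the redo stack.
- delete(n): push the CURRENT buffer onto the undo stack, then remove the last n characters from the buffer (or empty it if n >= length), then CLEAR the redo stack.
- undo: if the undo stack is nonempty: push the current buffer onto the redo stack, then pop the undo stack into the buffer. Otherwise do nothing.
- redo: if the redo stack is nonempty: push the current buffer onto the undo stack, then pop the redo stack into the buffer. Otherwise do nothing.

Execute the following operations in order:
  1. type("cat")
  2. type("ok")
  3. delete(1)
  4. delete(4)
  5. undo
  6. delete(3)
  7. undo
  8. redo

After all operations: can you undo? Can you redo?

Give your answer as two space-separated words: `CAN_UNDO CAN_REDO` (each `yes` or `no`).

After op 1 (type): buf='cat' undo_depth=1 redo_depth=0
After op 2 (type): buf='catok' undo_depth=2 redo_depth=0
After op 3 (delete): buf='cato' undo_depth=3 redo_depth=0
After op 4 (delete): buf='(empty)' undo_depth=4 redo_depth=0
After op 5 (undo): buf='cato' undo_depth=3 redo_depth=1
After op 6 (delete): buf='c' undo_depth=4 redo_depth=0
After op 7 (undo): buf='cato' undo_depth=3 redo_depth=1
After op 8 (redo): buf='c' undo_depth=4 redo_depth=0

Answer: yes no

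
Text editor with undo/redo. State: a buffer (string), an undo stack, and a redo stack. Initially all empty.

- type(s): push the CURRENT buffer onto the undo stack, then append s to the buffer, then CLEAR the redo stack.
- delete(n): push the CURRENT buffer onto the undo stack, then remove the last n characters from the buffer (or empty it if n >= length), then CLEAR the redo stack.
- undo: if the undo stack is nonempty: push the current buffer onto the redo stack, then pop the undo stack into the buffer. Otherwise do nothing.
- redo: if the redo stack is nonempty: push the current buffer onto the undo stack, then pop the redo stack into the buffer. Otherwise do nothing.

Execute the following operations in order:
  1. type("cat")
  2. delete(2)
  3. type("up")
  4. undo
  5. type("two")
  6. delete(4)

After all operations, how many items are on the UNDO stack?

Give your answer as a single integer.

After op 1 (type): buf='cat' undo_depth=1 redo_depth=0
After op 2 (delete): buf='c' undo_depth=2 redo_depth=0
After op 3 (type): buf='cup' undo_depth=3 redo_depth=0
After op 4 (undo): buf='c' undo_depth=2 redo_depth=1
After op 5 (type): buf='ctwo' undo_depth=3 redo_depth=0
After op 6 (delete): buf='(empty)' undo_depth=4 redo_depth=0

Answer: 4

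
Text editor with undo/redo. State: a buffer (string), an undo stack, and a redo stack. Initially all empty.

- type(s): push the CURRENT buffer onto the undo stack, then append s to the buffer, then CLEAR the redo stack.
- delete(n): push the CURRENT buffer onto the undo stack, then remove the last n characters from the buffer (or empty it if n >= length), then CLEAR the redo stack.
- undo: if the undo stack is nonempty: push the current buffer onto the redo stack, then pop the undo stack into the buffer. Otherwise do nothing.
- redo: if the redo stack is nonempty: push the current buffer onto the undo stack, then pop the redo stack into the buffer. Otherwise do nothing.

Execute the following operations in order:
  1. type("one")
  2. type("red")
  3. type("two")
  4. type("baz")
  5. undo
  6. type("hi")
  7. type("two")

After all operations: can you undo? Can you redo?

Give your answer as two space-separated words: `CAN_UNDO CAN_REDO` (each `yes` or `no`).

Answer: yes no

Derivation:
After op 1 (type): buf='one' undo_depth=1 redo_depth=0
After op 2 (type): buf='onered' undo_depth=2 redo_depth=0
After op 3 (type): buf='oneredtwo' undo_depth=3 redo_depth=0
After op 4 (type): buf='oneredtwobaz' undo_depth=4 redo_depth=0
After op 5 (undo): buf='oneredtwo' undo_depth=3 redo_depth=1
After op 6 (type): buf='oneredtwohi' undo_depth=4 redo_depth=0
After op 7 (type): buf='oneredtwohitwo' undo_depth=5 redo_depth=0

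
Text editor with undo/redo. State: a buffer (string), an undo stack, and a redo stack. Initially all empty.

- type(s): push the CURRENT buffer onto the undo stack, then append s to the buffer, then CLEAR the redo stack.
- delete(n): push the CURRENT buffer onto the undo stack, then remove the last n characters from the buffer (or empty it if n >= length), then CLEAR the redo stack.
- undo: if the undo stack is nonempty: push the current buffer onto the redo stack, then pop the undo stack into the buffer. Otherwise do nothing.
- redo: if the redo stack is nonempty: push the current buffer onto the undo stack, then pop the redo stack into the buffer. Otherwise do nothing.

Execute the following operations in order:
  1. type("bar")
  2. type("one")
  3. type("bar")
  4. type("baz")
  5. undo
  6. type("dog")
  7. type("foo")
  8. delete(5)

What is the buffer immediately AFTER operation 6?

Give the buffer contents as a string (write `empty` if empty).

Answer: baronebardog

Derivation:
After op 1 (type): buf='bar' undo_depth=1 redo_depth=0
After op 2 (type): buf='barone' undo_depth=2 redo_depth=0
After op 3 (type): buf='baronebar' undo_depth=3 redo_depth=0
After op 4 (type): buf='baronebarbaz' undo_depth=4 redo_depth=0
After op 5 (undo): buf='baronebar' undo_depth=3 redo_depth=1
After op 6 (type): buf='baronebardog' undo_depth=4 redo_depth=0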